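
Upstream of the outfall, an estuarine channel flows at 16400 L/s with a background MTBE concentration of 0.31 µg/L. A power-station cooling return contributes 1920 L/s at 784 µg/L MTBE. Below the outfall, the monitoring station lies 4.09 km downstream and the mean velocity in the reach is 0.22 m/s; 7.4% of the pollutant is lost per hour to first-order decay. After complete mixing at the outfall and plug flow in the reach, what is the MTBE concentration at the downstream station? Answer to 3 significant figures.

Flow-weighted average: C = (16400·0.3100 + 1920·784.0) / 18320 = 1510000/18320 = 82.44 µg/L.
Travel time t = 4.09·1000 / 0.22 = 18590 s = 5.164 h.
7.4%/h lost → k = −ln(1 − 0.074) = 0.07688 h⁻¹.
After decay, C = 82.44 × e^(−kt) = 82.44 × 0.6723 = 55.43 µg/L.

55.4 µg/L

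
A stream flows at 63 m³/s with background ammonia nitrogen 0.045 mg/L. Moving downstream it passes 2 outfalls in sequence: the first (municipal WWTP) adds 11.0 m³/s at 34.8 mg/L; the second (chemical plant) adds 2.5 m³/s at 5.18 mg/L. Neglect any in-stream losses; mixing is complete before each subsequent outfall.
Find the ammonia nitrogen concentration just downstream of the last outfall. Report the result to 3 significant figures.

Below outfall 1: Q → 74.00 m³/s, C = (63.00·0.04500 + 11.00·34.80)/74.00 = 5.211 mg/L.
Below outfall 2: Q → 76.50 m³/s, C = (74.00·5.211 + 2.500·5.180)/76.50 = 5.210 mg/L.

5.21 mg/L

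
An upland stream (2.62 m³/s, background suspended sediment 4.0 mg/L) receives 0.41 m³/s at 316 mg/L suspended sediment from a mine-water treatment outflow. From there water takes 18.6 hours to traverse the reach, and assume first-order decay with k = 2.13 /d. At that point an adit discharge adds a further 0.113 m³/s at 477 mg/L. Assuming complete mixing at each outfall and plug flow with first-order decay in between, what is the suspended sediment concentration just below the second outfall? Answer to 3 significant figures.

After mixing, C = (2.620·4.000 + 0.4100·316.0) / 3.030 = 140.0/3.030 = 46.22 mg/L; combined flow 3.030 m³/s.
After decay, C = 46.22 × e^(−kt) = 46.22 × 0.1919 = 8.869 mg/L.
Second outfall: C = (3.030·8.869 + 0.1130·477.0)/3.143 = 25.70 mg/L.

25.7 mg/L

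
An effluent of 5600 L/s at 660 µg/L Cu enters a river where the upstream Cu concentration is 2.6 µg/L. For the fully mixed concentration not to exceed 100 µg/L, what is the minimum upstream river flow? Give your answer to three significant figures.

Set C_mix = 100: (Q·2.600 + 5600·660.0) / (Q + 5600) = 100
→ Q = 5600·(660.0 − 100)/(100 − 2.600) = 32200 L/s.

32200 L/s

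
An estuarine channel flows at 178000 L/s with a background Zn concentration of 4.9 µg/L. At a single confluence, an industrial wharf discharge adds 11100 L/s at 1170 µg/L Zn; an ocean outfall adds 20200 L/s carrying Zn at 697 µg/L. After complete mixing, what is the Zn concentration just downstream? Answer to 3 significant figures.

133 µg/L

After mixing, C = (178000·4.900 + 11100·1170 + 20200·697.0) / 209300 = 27940000/209300 = 133.5 µg/L.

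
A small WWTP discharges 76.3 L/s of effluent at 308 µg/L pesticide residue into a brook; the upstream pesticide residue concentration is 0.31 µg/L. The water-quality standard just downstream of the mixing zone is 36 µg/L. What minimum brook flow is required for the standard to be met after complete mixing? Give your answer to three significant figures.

581 L/s

Set C_mix = 36: (Q·0.3100 + 76.30·308.0) / (Q + 76.30) = 36
→ Q = 76.30·(308.0 − 36)/(36 − 0.3100) = 581.5 L/s.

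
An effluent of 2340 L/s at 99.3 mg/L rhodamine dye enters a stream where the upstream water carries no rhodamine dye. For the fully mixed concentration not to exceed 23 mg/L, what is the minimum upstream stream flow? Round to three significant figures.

Set C_mix = 23: (Q·0 + 2340·99.30) / (Q + 2340) = 23
→ Q = 2340·(99.30 − 23)/(23 − 0) = 7763 L/s.

7760 L/s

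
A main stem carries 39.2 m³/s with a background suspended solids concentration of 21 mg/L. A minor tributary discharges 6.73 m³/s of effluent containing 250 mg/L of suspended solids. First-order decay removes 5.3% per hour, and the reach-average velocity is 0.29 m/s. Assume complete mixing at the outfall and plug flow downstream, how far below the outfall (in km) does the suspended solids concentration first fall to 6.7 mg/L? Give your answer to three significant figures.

After mixing, C = (39.20·21.00 + 6.730·250.0) / 45.93 = 2506/45.93 = 54.55 mg/L.
5.3%/h lost → k = −ln(1 − 0.053) = 0.05446 h⁻¹.
Set 54.55·exp(−k·t) = 6.7 → t = ln(54.55/6.7)/k = 138600 s = 38.51 h.
Distance = v·t = 0.29·138600 = 40200 m = 40.20 km.

40.2 km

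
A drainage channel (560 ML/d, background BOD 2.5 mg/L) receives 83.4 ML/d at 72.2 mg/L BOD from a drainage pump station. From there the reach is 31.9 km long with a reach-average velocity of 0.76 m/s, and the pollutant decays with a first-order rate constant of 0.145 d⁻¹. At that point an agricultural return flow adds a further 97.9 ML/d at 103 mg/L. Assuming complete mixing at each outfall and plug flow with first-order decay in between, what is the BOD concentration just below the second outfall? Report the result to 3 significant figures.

Flow-weighted average: C = (560.0·2.500 + 83.40·72.20) / 643.4 = 7421/643.4 = 11.53 mg/L; combined flow 643.4 ML/d.
Travel time t = 31.9·1000 / 0.76 = 41970 s = 11.66 h.
First-order decay: C = 11.53·exp(−k·t) = 11.53·0.9320 = 10.75 mg/L.
At the second outfall, C = (643.4·10.75 + 97.90·103.0) / (643.4 + 97.90) = 22.93 mg/L.

22.9 mg/L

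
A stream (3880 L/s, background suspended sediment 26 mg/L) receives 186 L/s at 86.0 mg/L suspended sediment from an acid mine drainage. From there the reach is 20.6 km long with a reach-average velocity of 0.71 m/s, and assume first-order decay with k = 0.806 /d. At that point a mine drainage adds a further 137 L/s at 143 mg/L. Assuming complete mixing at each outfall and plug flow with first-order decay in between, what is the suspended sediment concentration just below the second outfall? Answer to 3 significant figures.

Mass balance: C = (3880·26.00 + 186.0·86.00) / 4066 = 116900/4066 = 28.74 mg/L; combined flow 4066 L/s.
Travel time t = 20.6·1000 / 0.71 = 29010 s = 8.059 h.
Decay over the reach: 28.74·exp(−kt) = 28.74·0.7629 = 21.93 mg/L.
At the second outfall, C = (4066·21.93 + 137.0·143.0) / (4066 + 137.0) = 25.87 mg/L.

25.9 mg/L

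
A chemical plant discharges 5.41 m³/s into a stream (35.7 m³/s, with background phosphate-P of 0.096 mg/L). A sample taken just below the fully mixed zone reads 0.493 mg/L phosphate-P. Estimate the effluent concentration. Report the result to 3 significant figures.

3.11 mg/L

Mass balance: 35.70·0.09600 + 5.410·Cₑ = 41.11·0.4930
→ Cₑ = (41.11·0.4930 − 35.70·0.09600) / 5.410 = 3.113 mg/L.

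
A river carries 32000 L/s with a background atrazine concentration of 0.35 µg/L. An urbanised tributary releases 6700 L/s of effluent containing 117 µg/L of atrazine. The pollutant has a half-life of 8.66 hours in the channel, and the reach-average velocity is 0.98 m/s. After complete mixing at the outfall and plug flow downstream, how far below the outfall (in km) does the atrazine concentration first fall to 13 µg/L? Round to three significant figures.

20.2 km

Flow-weighted average: C = (32000·0.3500 + 6700·117.0) / 38700 = 795100/38700 = 20.55 µg/L.
Half-life 8.66 h → k = ln 2 / 8.66 = 0.08004 h⁻¹ = 1.921 d⁻¹.
Set 20.55·exp(−k·t) = 13 → t = ln(20.55/13)/k = 20590 s = 5.718 h.
Distance = v·t = 0.98·20590 = 20170 m = 20.17 km.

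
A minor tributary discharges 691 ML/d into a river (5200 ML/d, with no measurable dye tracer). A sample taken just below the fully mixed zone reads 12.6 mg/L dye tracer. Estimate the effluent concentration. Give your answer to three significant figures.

Mass balance: 5200·0 + 691.0·Cₑ = 5891·12.60
→ Cₑ = (5891·12.60 − 5200·0) / 691.0 = 107.4 mg/L.

107 mg/L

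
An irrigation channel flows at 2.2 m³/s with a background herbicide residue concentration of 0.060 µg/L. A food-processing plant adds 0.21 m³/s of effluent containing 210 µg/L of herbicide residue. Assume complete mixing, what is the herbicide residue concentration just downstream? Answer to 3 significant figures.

Conservation of mass: C = (2.200·0.06000 + 0.2100·210.0) / 2.410 = 44.23/2.410 = 18.35 µg/L.

18.4 µg/L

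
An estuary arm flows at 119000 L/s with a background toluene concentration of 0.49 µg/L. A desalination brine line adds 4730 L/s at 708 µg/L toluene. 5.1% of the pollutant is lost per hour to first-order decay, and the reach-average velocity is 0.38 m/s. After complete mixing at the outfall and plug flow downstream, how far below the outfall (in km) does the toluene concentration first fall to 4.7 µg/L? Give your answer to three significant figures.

46.2 km

Mass balance: C = (119000·0.4900 + 4730·708.0) / 123700 = 3407000/123700 = 27.54 µg/L.
5.1%/h lost → k = −ln(1 − 0.051) = 0.05235 h⁻¹.
Set 27.54·exp(−k·t) = 4.7 → t = ln(27.54/4.7)/k = 121600 s = 33.77 h.
Distance = v·t = 0.38·121600 = 46200 m = 46.20 km.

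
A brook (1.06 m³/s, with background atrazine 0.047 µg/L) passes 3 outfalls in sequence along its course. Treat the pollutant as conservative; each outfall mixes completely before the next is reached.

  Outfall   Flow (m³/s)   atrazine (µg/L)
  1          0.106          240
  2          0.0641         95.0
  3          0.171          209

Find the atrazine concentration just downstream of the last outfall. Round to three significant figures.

48.0 µg/L

After outfall 1: Q = 1.060 + 0.1060 = 1.166 m³/s; C = (1.060·0.04700 + 0.1060·240.0)/1.166 = 21.86 µg/L.
After outfall 2: Q = 1.166 + 0.06410 = 1.230 m³/s; C = (1.166·21.86 + 0.06410·95.00)/1.230 = 25.67 µg/L.
After outfall 3: Q = 1.230 + 0.1710 = 1.401 m³/s; C = (1.230·25.67 + 0.1710·209.0)/1.401 = 48.05 µg/L.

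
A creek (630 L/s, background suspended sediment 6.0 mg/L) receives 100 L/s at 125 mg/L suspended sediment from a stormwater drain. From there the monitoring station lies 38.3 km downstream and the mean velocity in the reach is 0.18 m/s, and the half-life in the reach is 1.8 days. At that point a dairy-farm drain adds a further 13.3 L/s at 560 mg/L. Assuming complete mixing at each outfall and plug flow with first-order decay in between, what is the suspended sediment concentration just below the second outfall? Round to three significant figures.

18.5 mg/L

Mass balance: C = (630.0·6.000 + 100.0·125.0) / 730.0 = 16280/730.0 = 22.30 mg/L; combined flow 730.0 L/s.
Travel time t = 38.3·1000 / 0.18 = 212800 s = 59.10 h.
Half-life 1.8 d → k = ln 2 / 1.8 = 0.3851 d⁻¹.
Applying C = C₀e^(−kt): 22.30 × 0.3874 = 8.639 mg/L.
At the second outfall, C = (730.0·8.639 + 13.30·560.0) / (730.0 + 13.30) = 18.50 mg/L.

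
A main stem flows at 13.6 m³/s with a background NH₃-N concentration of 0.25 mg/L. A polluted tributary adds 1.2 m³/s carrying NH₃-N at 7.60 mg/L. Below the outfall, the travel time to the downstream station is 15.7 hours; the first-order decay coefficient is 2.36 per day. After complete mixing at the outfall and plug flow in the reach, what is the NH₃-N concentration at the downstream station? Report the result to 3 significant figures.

0.181 mg/L

Flow-weighted average: C = (13.60·0.2500 + 1.200·7.600) / 14.80 = 12.52/14.80 = 0.8459 mg/L.
First-order decay: C = 0.8459·exp(−k·t) = 0.8459·0.2136 = 0.1807 mg/L.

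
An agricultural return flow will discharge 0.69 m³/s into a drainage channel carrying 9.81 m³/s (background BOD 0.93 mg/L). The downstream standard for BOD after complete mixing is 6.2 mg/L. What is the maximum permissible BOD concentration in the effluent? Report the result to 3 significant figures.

81.1 mg/L

At the limit, (Qr·Cr + Qe·Cₑ)/(Qr + Qe) = 6.2:
Cₑ = (10.50·6.2 − 9.810·0.9300) / 0.6900 = 81.13 mg/L.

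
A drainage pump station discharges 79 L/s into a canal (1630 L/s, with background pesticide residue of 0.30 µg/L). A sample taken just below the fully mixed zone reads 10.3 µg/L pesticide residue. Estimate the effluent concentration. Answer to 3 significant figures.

Mass balance: 1630·0.3000 + 79.00·Cₑ = 1709·10.30
→ Cₑ = (1709·10.30 − 1630·0.3000) / 79.00 = 216.6 µg/L.

217 µg/L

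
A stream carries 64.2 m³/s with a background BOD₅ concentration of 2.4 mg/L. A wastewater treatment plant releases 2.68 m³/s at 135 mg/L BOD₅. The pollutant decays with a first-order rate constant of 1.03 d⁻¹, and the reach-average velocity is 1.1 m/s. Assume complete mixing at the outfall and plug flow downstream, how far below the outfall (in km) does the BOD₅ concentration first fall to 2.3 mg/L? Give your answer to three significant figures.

After mixing, C = (64.20·2.400 + 2.680·135.0) / 66.88 = 515.9/66.88 = 7.714 mg/L.
Set 7.714·exp(−k·t) = 2.3 → t = ln(7.714/2.3)/k = 101500 s = 28.20 h.
Distance = v·t = 1.1·101500 = 111700 m = 111.7 km.

112 km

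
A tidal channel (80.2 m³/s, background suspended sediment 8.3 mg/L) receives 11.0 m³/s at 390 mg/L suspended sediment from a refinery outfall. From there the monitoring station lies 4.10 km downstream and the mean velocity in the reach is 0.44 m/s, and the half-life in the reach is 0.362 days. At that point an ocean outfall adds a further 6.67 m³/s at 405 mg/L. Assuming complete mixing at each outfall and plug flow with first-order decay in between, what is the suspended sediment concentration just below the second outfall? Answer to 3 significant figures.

68.8 mg/L

Mixed concentration C = ΣQC/ΣQ = (80.20·8.300 + 11.00·390.0) / 91.20 = 4956/91.20 = 54.34 mg/L; combined flow 91.20 m³/s.
Travel time t = 4.10·1000 / 0.44 = 9318 s = 2.588 h.
Half-life 0.362 d → k = ln 2 / 0.362 = 1.915 d⁻¹.
Applying C = C₀e^(−kt): 54.34 × 0.8134 = 44.20 mg/L.
At the second outfall, C = (91.20·44.20 + 6.670·405.0) / (91.20 + 6.670) = 68.79 mg/L.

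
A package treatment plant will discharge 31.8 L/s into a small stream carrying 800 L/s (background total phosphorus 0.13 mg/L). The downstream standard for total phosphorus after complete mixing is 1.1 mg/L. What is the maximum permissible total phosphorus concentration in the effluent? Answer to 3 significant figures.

At the limit, (Qr·Cr + Qe·Cₑ)/(Qr + Qe) = 1.1:
Cₑ = (831.8·1.1 − 800.0·0.1300) / 31.80 = 25.50 mg/L.

25.5 mg/L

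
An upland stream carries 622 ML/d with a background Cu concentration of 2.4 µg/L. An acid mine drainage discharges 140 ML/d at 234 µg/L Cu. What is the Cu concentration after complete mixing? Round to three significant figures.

Conservation of mass: C = (622.0·2.400 + 140.0·234.0) / 762.0 = 34250/762.0 = 44.95 µg/L.

45.0 µg/L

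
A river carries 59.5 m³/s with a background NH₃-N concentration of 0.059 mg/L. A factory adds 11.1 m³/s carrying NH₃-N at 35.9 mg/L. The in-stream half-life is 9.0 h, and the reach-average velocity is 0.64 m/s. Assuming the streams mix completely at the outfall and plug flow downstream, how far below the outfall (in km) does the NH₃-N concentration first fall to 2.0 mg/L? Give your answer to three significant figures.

Flow-weighted average: C = (59.50·0.05900 + 11.10·35.90) / 70.60 = 402.0/70.60 = 5.694 mg/L.
Half-life 9.0 h → k = ln 2 / 9.0 = 0.07702 h⁻¹ = 1.848 d⁻¹.
Set 5.694·exp(−k·t) = 2.0 → t = ln(5.694/2.0)/k = 48910 s = 13.59 h.
Distance = v·t = 0.64·48910 = 31300 m = 31.30 km.

31.3 km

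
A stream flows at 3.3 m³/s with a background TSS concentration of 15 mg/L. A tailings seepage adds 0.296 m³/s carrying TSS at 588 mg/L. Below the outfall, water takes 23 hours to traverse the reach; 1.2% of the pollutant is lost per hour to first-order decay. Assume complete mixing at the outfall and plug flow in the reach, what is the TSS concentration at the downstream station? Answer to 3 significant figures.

47.1 mg/L

After mixing, C = (3.300·15.00 + 0.2960·588.0) / 3.596 = 223.5/3.596 = 62.17 mg/L.
1.2%/h lost → k = −ln(1 − 0.012) = 0.01207 h⁻¹.
Applying C = C₀e^(−kt): 62.17 × 0.7575 = 47.09 mg/L.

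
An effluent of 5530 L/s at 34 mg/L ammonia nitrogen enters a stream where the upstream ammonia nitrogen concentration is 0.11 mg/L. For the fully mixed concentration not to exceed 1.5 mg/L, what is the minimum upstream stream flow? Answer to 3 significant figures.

129000 L/s

Set C_mix = 1.5: (Q·0.1100 + 5530·34.00) / (Q + 5530) = 1.5
→ Q = 5530·(34.00 − 1.5)/(1.5 − 0.1100) = 129300 L/s.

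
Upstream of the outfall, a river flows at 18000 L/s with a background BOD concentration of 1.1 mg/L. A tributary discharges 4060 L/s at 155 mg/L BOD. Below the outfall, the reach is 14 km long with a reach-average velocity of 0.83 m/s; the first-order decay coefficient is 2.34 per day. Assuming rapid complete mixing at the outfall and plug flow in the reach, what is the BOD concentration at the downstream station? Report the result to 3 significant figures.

Conservation of mass: C = (18000·1.100 + 4060·155.0) / 22060 = 649100/22060 = 29.42 mg/L.
Travel time t = 14·1000 / 0.83 = 16870 s = 4.685 h.
After decay, C = 29.42 × e^(−kt) = 29.42 × 0.6333 = 18.63 mg/L.

18.6 mg/L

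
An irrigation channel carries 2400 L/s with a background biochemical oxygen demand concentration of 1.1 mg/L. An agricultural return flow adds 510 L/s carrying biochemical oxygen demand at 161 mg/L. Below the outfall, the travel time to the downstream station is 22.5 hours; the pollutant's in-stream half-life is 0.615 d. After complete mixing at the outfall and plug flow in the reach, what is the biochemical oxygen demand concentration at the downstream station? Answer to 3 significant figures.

10.1 mg/L

Mixed concentration C = ΣQC/ΣQ = (2400·1.100 + 510.0·161.0) / 2910 = 84750/2910 = 29.12 mg/L.
Half-life 0.615 d → k = ln 2 / 0.615 = 1.127 d⁻¹.
After decay, C = 29.12 × e^(−kt) = 29.12 × 0.3476 = 10.12 mg/L.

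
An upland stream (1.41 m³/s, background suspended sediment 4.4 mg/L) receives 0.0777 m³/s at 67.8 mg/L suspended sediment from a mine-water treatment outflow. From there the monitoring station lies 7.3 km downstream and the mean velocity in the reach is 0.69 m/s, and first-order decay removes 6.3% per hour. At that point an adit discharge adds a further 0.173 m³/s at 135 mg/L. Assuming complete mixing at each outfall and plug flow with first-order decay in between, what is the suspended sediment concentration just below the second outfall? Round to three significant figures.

Mixed concentration C = ΣQC/ΣQ = (1.410·4.400 + 0.07770·67.80) / 1.488 = 11.47/1.488 = 7.711 mg/L; combined flow 1.488 m³/s.
Travel time t = 7.3·1000 / 0.69 = 10580 s = 2.939 h.
6.3%/h lost → k = −ln(1 − 0.063) = 0.06507 h⁻¹.
Applying C = C₀e^(−kt): 7.711 × 0.8259 = 6.369 mg/L.
At the second outfall, C = (1.488·6.369 + 0.1730·135.0) / (1.488 + 0.1730) = 19.77 mg/L.

19.8 mg/L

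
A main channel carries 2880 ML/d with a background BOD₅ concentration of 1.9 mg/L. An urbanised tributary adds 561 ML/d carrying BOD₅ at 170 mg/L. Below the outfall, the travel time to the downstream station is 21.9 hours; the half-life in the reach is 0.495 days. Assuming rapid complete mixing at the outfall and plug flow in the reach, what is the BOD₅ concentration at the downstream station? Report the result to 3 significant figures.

8.17 mg/L

Conservation of mass: C = (2880·1.900 + 561.0·170.0) / 3441 = 100800/3441 = 29.31 mg/L.
Half-life 0.495 d → k = ln 2 / 0.495 = 1.400 d⁻¹.
After decay, C = 29.31 × e^(−kt) = 29.31 × 0.2787 = 8.166 mg/L.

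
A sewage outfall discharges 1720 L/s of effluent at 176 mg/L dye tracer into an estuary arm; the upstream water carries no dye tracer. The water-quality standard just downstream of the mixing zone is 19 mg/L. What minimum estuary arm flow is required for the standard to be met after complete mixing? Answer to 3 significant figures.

Set C_mix = 19: (Q·0 + 1720·176.0) / (Q + 1720) = 19
→ Q = 1720·(176.0 − 19)/(19 − 0) = 14210 L/s.

14200 L/s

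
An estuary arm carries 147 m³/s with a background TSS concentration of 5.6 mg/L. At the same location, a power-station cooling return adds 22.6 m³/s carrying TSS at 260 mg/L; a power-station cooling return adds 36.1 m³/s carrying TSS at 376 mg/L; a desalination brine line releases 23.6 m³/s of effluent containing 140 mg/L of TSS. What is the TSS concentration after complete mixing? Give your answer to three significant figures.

Mass balance: C = (147.0·5.600 + 22.60·260.0 + 36.10·376.0 + 23.60·140.0) / 229.3 = 23580/229.3 = 102.8 mg/L.

103 mg/L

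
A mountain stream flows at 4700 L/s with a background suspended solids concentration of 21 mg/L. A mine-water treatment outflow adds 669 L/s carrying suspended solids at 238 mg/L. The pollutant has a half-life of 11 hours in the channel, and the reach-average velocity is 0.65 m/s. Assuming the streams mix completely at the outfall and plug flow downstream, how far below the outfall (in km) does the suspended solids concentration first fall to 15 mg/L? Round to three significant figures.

43.2 km

Mass balance: C = (4700·21.00 + 669.0·238.0) / 5369 = 257900/5369 = 48.04 mg/L.
Half-life 11 h → k = ln 2 / 11 = 0.06301 h⁻¹ = 1.512 d⁻¹.
Set 48.04·exp(−k·t) = 15 → t = ln(48.04/15)/k = 66500 s = 18.47 h.
Distance = v·t = 0.65·66500 = 43220 m = 43.22 km.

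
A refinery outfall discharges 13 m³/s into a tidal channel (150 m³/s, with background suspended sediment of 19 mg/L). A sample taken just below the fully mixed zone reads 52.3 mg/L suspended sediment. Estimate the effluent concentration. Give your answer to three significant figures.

437 mg/L

Mass balance: 150.0·19.00 + 13.00·Cₑ = 163.0·52.30
→ Cₑ = (163.0·52.30 − 150.0·19.00) / 13.00 = 436.5 mg/L.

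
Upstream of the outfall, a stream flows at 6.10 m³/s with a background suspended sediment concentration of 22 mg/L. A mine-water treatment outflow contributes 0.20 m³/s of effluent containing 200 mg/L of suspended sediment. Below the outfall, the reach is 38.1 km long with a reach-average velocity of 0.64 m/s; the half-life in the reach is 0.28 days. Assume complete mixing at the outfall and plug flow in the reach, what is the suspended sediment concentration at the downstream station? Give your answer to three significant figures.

5.02 mg/L

Mixed concentration C = ΣQC/ΣQ = (6.100·22.00 + 0.2000·200.0) / 6.300 = 174.2/6.300 = 27.65 mg/L.
Travel time t = 38.1·1000 / 0.64 = 59530 s = 16.54 h.
Half-life 0.28 d → k = ln 2 / 0.28 = 2.476 d⁻¹.
Applying C = C₀e^(−kt): 27.65 × 0.1816 = 5.023 mg/L.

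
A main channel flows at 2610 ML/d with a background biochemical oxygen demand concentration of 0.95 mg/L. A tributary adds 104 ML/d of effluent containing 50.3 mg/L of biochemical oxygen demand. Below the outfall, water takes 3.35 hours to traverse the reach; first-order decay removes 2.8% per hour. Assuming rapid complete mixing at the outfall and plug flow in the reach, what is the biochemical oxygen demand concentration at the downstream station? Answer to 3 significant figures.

2.58 mg/L

Mixed concentration C = ΣQC/ΣQ = (2610·0.9500 + 104.0·50.30) / 2714 = 7711/2714 = 2.841 mg/L.
2.8%/h lost → k = −ln(1 − 0.028) = 0.02840 h⁻¹.
First-order decay: C = 2.841·exp(−k·t) = 2.841·0.9092 = 2.583 mg/L.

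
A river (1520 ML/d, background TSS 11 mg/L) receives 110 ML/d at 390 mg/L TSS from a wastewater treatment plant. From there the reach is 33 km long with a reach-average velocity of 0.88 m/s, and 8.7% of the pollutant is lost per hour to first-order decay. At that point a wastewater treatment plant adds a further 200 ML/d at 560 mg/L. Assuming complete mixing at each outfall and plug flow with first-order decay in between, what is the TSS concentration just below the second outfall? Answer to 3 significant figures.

73.8 mg/L

After mixing, C = (1520·11.00 + 110.0·390.0) / 1630 = 59620/1630 = 36.58 mg/L; combined flow 1630 ML/d.
Travel time t = 33·1000 / 0.88 = 37500 s = 10.42 h.
8.7%/h lost → k = −ln(1 − 0.087) = 0.09102 h⁻¹.
After decay, C = 36.58 × e^(−kt) = 36.58 × 0.3875 = 14.17 mg/L.
At the second outfall, C = (1630·14.17 + 200.0·560.0) / (1630 + 200.0) = 73.83 mg/L.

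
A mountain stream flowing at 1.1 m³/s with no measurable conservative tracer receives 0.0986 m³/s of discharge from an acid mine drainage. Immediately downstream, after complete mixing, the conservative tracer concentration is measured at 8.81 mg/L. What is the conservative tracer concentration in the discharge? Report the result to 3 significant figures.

Mass balance: 1.100·0 + 0.09860·Cₑ = 1.199·8.810
→ Cₑ = (1.199·8.810 − 1.100·0) / 0.09860 = 107.1 mg/L.

107 mg/L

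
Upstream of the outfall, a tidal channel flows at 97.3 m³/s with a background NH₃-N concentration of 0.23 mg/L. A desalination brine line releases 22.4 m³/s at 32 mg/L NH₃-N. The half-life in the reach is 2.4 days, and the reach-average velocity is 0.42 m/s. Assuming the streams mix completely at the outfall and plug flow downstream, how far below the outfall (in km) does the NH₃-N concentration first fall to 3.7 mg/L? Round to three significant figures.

64.4 km

Flow-weighted average: C = (97.30·0.2300 + 22.40·32.00) / 119.7 = 739.2/119.7 = 6.175 mg/L.
Half-life 2.4 d → k = ln 2 / 2.4 = 0.2888 d⁻¹.
Set 6.175·exp(−k·t) = 3.7 → t = ln(6.175/3.7)/k = 153200 s = 42.56 h.
Distance = v·t = 0.42·153200 = 64360 m = 64.36 km.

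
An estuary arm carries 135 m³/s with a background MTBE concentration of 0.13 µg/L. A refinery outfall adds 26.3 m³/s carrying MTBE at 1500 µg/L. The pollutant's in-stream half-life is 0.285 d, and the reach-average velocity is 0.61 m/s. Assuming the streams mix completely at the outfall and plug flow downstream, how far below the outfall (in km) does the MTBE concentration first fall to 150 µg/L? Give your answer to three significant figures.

Conservation of mass: C = (135.0·0.1300 + 26.30·1500) / 161.3 = 39470/161.3 = 244.7 µg/L.
Half-life 0.285 d → k = ln 2 / 0.285 = 2.432 d⁻¹.
Set 244.7·exp(−k·t) = 150 → t = ln(244.7/150)/k = 17380 s = 4.829 h.
Distance = v·t = 0.61·17380 = 10600 m = 10.60 km.

10.6 km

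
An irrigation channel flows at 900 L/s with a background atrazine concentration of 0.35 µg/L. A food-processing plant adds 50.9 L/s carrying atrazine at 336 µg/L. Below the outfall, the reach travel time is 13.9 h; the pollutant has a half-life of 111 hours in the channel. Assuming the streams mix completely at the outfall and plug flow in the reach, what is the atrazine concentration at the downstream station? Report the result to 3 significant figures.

Flow-weighted average: C = (900.0·0.3500 + 50.90·336.0) / 950.9 = 17420/950.9 = 18.32 µg/L.
Half-life 111 h → k = ln 2 / 111 = 0.006245 h⁻¹ = 0.1499 d⁻¹.
Decay over the reach: 18.32·exp(−kt) = 18.32·0.9169 = 16.79 µg/L.

16.8 µg/L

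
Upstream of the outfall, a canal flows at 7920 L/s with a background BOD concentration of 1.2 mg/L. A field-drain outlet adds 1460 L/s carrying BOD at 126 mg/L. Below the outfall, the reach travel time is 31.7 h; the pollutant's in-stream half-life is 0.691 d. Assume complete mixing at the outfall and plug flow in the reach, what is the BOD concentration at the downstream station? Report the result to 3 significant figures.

Flow-weighted average: C = (7920·1.200 + 1460·126.0) / 9380 = 193500/9380 = 20.63 mg/L.
Half-life 0.691 d → k = ln 2 / 0.691 = 1.003 d⁻¹.
Applying C = C₀e^(−kt): 20.63 × 0.2658 = 5.483 mg/L.

5.48 mg/L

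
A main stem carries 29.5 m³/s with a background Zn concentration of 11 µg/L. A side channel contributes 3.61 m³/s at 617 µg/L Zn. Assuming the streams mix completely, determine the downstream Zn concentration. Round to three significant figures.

77.1 µg/L

Mixed concentration C = ΣQC/ΣQ = (29.50·11.00 + 3.610·617.0) / 33.11 = 2552/33.11 = 77.07 µg/L.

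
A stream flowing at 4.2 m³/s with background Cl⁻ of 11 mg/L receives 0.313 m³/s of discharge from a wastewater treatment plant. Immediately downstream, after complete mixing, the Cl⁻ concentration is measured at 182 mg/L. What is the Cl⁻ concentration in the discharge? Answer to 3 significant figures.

Mass balance: 4.200·11.00 + 0.3130·Cₑ = 4.513·182.0
→ Cₑ = (4.513·182.0 − 4.200·11.00) / 0.3130 = 2477 mg/L.

2480 mg/L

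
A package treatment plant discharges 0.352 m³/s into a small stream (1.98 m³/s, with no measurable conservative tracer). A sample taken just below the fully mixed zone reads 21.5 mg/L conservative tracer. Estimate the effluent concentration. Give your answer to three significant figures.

142 mg/L

Mass balance: 1.980·0 + 0.3520·Cₑ = 2.332·21.50
→ Cₑ = (2.332·21.50 − 1.980·0) / 0.3520 = 142.4 mg/L.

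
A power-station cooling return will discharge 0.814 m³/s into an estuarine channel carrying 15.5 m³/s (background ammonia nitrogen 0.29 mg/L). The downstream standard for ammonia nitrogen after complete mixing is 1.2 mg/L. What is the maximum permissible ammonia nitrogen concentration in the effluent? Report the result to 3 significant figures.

18.5 mg/L

At the limit, (Qr·Cr + Qe·Cₑ)/(Qr + Qe) = 1.2:
Cₑ = (16.31·1.2 − 15.50·0.2900) / 0.8140 = 18.53 mg/L.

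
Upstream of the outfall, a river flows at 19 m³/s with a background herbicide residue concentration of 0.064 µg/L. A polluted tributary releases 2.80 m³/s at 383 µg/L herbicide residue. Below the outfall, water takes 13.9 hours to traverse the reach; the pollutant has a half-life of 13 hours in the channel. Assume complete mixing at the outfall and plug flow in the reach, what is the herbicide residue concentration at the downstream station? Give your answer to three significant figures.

23.5 µg/L

Conservation of mass: C = (19.00·0.06400 + 2.800·383.0) / 21.80 = 1074/21.80 = 49.25 µg/L.
Half-life 13 h → k = ln 2 / 13 = 0.05332 h⁻¹ = 1.280 d⁻¹.
Decay over the reach: 49.25·exp(−kt) = 49.25·0.4766 = 23.47 µg/L.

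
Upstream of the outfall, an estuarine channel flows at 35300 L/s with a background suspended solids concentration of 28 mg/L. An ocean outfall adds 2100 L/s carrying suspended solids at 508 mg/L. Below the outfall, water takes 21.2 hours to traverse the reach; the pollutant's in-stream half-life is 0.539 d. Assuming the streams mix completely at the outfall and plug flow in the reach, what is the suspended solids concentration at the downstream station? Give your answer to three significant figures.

Mixed concentration C = ΣQC/ΣQ = (35300·28.00 + 2100·508.0) / 37400 = 2055000/37400 = 54.95 mg/L.
Half-life 0.539 d → k = ln 2 / 0.539 = 1.286 d⁻¹.
Decay over the reach: 54.95·exp(−kt) = 54.95·0.3211 = 17.65 mg/L.

17.6 mg/L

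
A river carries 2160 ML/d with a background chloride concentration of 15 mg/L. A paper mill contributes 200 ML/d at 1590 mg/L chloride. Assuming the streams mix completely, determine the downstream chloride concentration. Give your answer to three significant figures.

Conservation of mass: C = (2160·15.00 + 200.0·1590) / 2360 = 350400/2360 = 148.5 mg/L.

148 mg/L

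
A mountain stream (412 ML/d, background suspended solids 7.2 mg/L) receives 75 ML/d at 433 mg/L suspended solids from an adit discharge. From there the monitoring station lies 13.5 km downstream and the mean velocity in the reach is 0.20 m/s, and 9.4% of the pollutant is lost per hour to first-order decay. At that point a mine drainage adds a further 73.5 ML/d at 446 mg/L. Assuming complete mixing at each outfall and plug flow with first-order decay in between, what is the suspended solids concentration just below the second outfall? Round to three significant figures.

68.4 mg/L

Conservation of mass: C = (412.0·7.200 + 75.00·433.0) / 487.0 = 35440/487.0 = 72.77 mg/L; combined flow 487.0 ML/d.
Travel time t = 13.5·1000 / 0.20 = 67500 s = 18.75 h.
9.4%/h lost → k = −ln(1 − 0.094) = 0.09872 h⁻¹.
Applying C = C₀e^(−kt): 72.77 × 0.1571 = 11.43 mg/L.
At the second outfall, C = (487.0·11.43 + 73.50·446.0) / (487.0 + 73.50) = 68.42 mg/L.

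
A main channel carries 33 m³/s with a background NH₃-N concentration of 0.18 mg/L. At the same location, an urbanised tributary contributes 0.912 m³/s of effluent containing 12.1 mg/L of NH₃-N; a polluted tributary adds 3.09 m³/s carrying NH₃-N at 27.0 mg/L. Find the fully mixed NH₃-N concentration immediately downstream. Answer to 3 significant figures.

2.71 mg/L

Mixed concentration C = ΣQC/ΣQ = (33.00·0.1800 + 0.9120·12.10 + 3.090·27.00) / 37.00 = 100.4/37.00 = 2.714 mg/L.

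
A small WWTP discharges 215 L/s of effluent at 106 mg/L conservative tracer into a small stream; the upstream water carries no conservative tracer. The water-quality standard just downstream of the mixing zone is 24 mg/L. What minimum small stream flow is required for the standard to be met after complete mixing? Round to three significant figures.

735 L/s

Set C_mix = 24: (Q·0 + 215.0·106.0) / (Q + 215.0) = 24
→ Q = 215.0·(106.0 − 24)/(24 − 0) = 734.6 L/s.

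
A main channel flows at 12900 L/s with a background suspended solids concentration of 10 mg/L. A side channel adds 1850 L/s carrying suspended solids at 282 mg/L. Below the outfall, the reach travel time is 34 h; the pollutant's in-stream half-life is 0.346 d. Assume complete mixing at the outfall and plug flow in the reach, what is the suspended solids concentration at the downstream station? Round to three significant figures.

After mixing, C = (12900·10.00 + 1850·282.0) / 14750 = 650700/14750 = 44.12 mg/L.
Half-life 0.346 d → k = ln 2 / 0.346 = 2.003 d⁻¹.
First-order decay: C = 44.12·exp(−k·t) = 44.12·0.05854 = 2.583 mg/L.

2.58 mg/L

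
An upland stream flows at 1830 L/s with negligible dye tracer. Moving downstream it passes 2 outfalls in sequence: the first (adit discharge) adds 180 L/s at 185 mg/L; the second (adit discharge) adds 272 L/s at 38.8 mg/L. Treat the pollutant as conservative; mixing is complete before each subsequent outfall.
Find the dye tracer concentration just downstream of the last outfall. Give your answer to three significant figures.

Outfall 1: combined Q = 2010 L/s; C = (1830·0 + 180.0·185.0)/2010 = 16.57 mg/L.
Outfall 2: combined Q = 2282 L/s; C = (2010·16.57 + 272.0·38.80)/2282 = 19.22 mg/L.

19.2 mg/L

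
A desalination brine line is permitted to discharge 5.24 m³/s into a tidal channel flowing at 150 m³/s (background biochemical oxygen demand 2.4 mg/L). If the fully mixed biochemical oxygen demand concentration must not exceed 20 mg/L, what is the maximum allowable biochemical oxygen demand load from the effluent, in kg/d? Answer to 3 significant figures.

Mass balance at the limit: 150.0·2.400 + 5.240·Cₑ = 155.2·20 → Cₑ = 523.8 mg/L.
Load = 5.240 m³/s × 523.8 g/m³ × 86 400 s/d = 237200 kg/d.

237000 kg/d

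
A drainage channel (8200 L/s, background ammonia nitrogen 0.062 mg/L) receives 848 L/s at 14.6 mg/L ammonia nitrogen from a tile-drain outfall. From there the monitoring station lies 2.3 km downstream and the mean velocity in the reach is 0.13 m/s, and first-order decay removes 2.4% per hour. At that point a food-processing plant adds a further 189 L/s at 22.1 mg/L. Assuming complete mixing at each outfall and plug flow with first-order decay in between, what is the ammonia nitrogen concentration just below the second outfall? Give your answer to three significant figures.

Conservation of mass: C = (8200·0.06200 + 848.0·14.60) / 9048 = 12890/9048 = 1.425 mg/L; combined flow 9048 L/s.
Travel time t = 2.3·1000 / 0.13 = 17690 s = 4.915 h.
2.4%/h lost → k = −ln(1 − 0.024) = 0.02429 h⁻¹.
Decay over the reach: 1.425·exp(−kt) = 1.425·0.8875 = 1.264 mg/L.
Second outfall: C = (9048·1.264 + 189.0·22.10)/9237 = 1.691 mg/L.

1.69 mg/L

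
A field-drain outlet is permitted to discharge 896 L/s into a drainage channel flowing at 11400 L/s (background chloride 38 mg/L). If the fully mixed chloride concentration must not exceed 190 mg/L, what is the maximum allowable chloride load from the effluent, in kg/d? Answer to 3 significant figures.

Mass balance at the limit: 11400·38.00 + 896.0·Cₑ = 12300·190 → Cₑ = 2124 mg/L.
896.0 L/s = 0.8960 m³/s. Load = 0.8960 m³/s × 2124 g/m³ × 86 400 s/d = 164400 kg/d.

164000 kg/d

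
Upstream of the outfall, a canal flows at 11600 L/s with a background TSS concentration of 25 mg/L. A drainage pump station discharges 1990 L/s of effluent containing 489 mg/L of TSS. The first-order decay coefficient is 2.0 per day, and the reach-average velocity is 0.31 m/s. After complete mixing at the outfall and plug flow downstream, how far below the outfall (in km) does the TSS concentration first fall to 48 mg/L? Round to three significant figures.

8.85 km

Mixed concentration C = ΣQC/ΣQ = (11600·25.00 + 1990·489.0) / 13590 = 1263000/13590 = 92.94 mg/L.
Set 92.94·exp(−k·t) = 48 → t = ln(92.94/48)/k = 28550 s = 7.930 h.
Distance = v·t = 0.31·28550 = 8849 m = 8.849 km.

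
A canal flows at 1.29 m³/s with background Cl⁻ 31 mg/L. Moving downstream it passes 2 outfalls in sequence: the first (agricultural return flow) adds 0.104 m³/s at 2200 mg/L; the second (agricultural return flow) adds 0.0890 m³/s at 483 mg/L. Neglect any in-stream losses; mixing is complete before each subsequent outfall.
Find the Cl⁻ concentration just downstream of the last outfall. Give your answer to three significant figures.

210 mg/L

Outfall 1: combined Q = 1.394 m³/s; C = (1.290·31.00 + 0.1040·2200)/1.394 = 192.8 mg/L.
Outfall 2: combined Q = 1.483 m³/s; C = (1.394·192.8 + 0.08900·483.0)/1.483 = 210.2 mg/L.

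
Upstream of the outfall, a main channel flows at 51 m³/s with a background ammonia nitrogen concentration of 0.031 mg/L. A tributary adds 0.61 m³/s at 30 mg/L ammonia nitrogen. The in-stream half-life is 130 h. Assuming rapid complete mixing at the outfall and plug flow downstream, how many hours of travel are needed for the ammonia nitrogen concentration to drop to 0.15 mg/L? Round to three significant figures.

Flow-weighted average: C = (51.00·0.03100 + 0.6100·30.00) / 51.61 = 19.88/51.61 = 0.3852 mg/L.
Half-life 130 h → k = ln 2 / 130 = 0.005332 h⁻¹ = 0.1280 d⁻¹.
0.3852·exp(−k·t) = 0.15 → t = ln(0.3852/0.15)/k = 636800 s = 176.9 h.

177 h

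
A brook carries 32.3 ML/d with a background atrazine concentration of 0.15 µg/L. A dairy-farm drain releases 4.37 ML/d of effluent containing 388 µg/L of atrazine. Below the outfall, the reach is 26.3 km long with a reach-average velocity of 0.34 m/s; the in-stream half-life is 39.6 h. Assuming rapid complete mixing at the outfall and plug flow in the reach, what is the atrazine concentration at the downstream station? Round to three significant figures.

Mass balance: C = (32.30·0.1500 + 4.370·388.0) / 36.67 = 1700/36.67 = 46.37 µg/L.
Travel time t = 26.3·1000 / 0.34 = 77350 s = 21.49 h.
Half-life 39.6 h → k = ln 2 / 39.6 = 0.01750 h⁻¹ = 0.4201 d⁻¹.
Applying C = C₀e^(−kt): 46.37 × 0.6865 = 31.83 µg/L.

31.8 µg/L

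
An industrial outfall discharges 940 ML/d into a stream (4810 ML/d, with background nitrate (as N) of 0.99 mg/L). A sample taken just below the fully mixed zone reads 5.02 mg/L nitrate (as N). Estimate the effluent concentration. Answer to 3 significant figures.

Mass balance: 4810·0.9900 + 940.0·Cₑ = 5750·5.020
→ Cₑ = (5750·5.020 − 4810·0.9900) / 940.0 = 25.64 mg/L.

25.6 mg/L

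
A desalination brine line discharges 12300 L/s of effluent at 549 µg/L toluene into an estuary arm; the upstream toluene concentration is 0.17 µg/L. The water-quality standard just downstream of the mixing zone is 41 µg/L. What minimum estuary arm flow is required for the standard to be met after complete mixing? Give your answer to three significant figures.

153000 L/s

Set C_mix = 41: (Q·0.1700 + 12300·549.0) / (Q + 12300) = 41
→ Q = 12300·(549.0 − 41)/(41 − 0.1700) = 153000 L/s.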